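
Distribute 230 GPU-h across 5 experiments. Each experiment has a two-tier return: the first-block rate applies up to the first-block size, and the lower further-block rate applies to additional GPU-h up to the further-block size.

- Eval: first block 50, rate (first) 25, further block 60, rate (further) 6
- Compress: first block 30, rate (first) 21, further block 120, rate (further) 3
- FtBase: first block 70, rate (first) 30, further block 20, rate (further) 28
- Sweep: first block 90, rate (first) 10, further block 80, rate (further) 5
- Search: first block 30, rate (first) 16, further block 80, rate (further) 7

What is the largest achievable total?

5320

Rank every tier by rate: FtBase/tier1 30 > FtBase/tier2 28 > Eval/tier1 25 > Compress/tier1 21 > Search/tier1 16 > Sweep/tier1 10 > Search/tier2 7 > Eval/tier2 6 > Sweep/tier2 5 > Compress/tier2 3.
Fill FtBase tier1 block (70 at 30) → 160 left.
Fill FtBase tier2 block (20 at 28) → 140 left.
Eval/tier1 (25): +50 → 90 left.
Fill Compress tier1 block (30 at 21) → 60 left.
Search/tier1 (16): +30 → 30 left.
Sweep/tier1: +30 of 90 at 10; pool empty.
Total = 30×70 + 28×20 + 25×50 + 21×30 + 16×30 + 10×30 = 5320.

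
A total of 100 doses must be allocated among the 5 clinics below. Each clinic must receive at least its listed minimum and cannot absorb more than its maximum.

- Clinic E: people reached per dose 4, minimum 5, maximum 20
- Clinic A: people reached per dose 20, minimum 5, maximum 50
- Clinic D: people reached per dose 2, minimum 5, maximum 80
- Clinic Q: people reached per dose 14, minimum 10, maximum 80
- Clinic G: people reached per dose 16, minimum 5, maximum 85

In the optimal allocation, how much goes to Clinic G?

Meeting every minimum uses 5+5+5+10+5 = 30 doses, leaving 70.
Highest people reached per dose first: Clinic A 20 > Clinic G 16 > Clinic Q 14 > Clinic E 4 > Clinic D 2.
Give Clinic A 45 more to hit its cap of 50 — 25 left.
Clinic G has room for 80 more but only 25 remain, so it gets 30.

30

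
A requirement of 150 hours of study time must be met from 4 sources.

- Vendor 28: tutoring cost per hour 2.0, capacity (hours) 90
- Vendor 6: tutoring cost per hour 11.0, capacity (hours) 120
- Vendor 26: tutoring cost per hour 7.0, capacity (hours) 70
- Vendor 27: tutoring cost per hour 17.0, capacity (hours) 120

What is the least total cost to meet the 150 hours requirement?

600

Fill from the cheapest source first.
Take 90 from Vendor 28 at 2.0 → need 60 more.
Vendor 26 at 7.0: take 60 of its 70 → requirement met.
Vendor 6, Vendor 27: unused.
Cost = 90×2.0 + 60×7.0 = 600.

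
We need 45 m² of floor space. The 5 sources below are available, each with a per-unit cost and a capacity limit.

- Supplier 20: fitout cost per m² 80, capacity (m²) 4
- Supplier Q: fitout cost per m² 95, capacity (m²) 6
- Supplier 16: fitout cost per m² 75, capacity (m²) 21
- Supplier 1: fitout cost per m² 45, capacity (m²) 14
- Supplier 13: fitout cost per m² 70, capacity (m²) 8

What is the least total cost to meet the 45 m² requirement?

2925

Use sources in increasing cost order.
Supplier 1 at 45: take all 14 m² ; 31 still needed.
Take 8 from Supplier 13 at 70 ; need 23 more.
Supplier 16 (75): use full 21 ; 2 m² to go.
Supplier 20 at 80: take 2 of its 4 ; requirement met.
Supplier Q: unused.
Cost = 14×45 + 8×70 + 21×75 + 2×80 = 2925.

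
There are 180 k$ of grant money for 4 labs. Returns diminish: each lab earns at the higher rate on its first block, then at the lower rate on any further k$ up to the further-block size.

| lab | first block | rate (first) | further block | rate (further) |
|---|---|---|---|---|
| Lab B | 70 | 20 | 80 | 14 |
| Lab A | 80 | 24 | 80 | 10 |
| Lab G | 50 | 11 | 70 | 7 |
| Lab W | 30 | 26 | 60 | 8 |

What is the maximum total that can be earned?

4100

Rank every tier by rate: Lab W/T1 26 > Lab A/T1 24 > Lab B/T1 20 > Lab B/T2 14 > Lab G/T1 11 > Lab A/T2 10 > Lab W/T2 8 > Lab G/T2 7.
Lab W T1 at 26: fill all 30 — 150 left.
Fill Lab A T1 block (80 at 24) — 70 left.
Lab B/T1 (20): +70 — 0 left.
Total = 26×30 + 24×80 + 20×70 = 4100.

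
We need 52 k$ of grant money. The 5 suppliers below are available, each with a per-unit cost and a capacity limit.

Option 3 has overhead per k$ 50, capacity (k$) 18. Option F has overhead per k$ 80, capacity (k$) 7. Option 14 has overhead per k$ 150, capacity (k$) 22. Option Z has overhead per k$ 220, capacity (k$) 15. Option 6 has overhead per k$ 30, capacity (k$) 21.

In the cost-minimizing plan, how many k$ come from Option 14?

6

Cheapest first:
Option 6 at 30: take all 21 k$ — 31 still needed.
Option 3 (50): use full 18 — 13 k$ to go.
Option F (80): use full 7 — 6 k$ to go.
Take 6 from Option 14 at 150 to finish.
Option Z: unused.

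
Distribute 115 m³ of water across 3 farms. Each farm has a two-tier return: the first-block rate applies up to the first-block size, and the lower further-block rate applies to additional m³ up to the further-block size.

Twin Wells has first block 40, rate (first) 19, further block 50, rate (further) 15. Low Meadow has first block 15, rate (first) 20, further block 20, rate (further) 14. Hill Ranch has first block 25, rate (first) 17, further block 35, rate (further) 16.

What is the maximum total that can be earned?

Treat each block as its own option and order by rate: Low Meadow/first 20 > Twin Wells/first 19 > Hill Ranch/first 17 > Hill Ranch/second 16 > Twin Wells/second 15 > Low Meadow/second 14.
Low Meadow first at 20: fill all 15 → 100 left.
Twin Wells first at 19: fill all 40 → 60 left.
Hill Ranch/first (17): +25 → 35 left.
Fill Hill Ranch second block (35 at 16) → 0 left.
Total = 20×15 + 19×40 + 17×25 + 16×35 = 2045.

2045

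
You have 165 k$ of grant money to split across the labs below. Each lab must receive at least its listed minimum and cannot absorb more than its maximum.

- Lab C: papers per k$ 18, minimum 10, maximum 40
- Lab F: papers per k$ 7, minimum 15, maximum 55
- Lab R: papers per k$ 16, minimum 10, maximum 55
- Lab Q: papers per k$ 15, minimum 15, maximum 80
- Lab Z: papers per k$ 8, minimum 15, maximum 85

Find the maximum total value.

2425

Meeting every minimum uses 10+15+10+15+15 = 65 k$, leaving 100.
Rank by papers per k$: Lab C 18 > Lab R 16 > Lab Q 15 > Lab Z 8 > Lab F 7.
Give Lab C 30 more to hit its cap of 40 → 70 left.
Lab R: +45 to 55 (cap) → 25 left.
Only 25 left; Lab Q takes them to reach 40.
Total = 18×40 + 7×15 + 16×55 + 15×40 + 8×15 = 2425.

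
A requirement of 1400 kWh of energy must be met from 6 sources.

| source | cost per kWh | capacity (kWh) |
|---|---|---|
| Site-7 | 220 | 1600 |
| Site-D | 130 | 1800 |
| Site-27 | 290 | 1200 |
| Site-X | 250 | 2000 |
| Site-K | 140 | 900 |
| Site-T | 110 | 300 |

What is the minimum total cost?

Cheapest first:
Site-T at 110: take all 300 kWh → 1100 still needed.
Site-D (130): take the remaining 1100 → done.
Site-K, Site-7, Site-X, Site-27: unused.
Cost = 300×110 + 1100×130 = 176000.

176000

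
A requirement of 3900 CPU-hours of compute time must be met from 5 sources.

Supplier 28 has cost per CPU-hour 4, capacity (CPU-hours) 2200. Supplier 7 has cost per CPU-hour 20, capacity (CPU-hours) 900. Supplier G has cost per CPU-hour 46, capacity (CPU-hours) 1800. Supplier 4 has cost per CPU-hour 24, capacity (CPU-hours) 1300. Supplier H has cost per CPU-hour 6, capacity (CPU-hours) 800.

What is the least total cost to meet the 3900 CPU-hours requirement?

31600

Use sources in increasing cost order.
Supplier 28 at 4: take all 2200 CPU-hours — 1700 still needed.
Take 800 from Supplier H at 6 — need 900 more.
Supplier 7 (20): use full 900 — 0 CPU-hours to go.
Supplier 4, Supplier G: unused.
Cost = 2200×4 + 800×6 + 900×20 = 31600.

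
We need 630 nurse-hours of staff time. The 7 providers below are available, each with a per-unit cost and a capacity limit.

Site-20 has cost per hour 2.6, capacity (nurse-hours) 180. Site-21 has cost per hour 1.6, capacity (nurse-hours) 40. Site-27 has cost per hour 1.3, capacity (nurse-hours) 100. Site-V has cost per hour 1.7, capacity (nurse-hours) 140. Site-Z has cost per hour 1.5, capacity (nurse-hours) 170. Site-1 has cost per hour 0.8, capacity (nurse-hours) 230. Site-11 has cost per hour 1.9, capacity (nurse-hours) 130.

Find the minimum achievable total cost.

Fill from the cheapest provider first.
Take 230 from Site-1 at 0.8 — need 400 more.
Site-27 at 1.3: take all 100 nurse-hours — 300 still needed.
Take 170 from Site-Z at 1.5 — need 130 more.
Site-21 at 1.6: take all 40 nurse-hours — 90 still needed.
Site-V at 1.7: take 90 of its 140 — requirement met.
Site-11, Site-20: unused.
Cost = 230×0.8 + 100×1.3 + 170×1.5 + 40×1.6 + 90×1.7 = 786.

786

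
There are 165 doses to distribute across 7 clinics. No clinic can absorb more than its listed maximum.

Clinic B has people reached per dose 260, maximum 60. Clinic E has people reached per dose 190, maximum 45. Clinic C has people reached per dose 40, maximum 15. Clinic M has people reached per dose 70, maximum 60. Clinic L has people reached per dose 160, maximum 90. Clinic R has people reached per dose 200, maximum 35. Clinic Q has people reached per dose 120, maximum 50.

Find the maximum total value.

35150

Rank by people reached per dose: Clinic B 260 > Clinic R 200 > Clinic E 190 > Clinic L 160 > Clinic Q 120 > Clinic M 70 > Clinic C 40.
Clinic B takes 60 to reach its cap of 60 ; 105 left.
Give Clinic R 35 to hit its cap of 35 ; 70 left.
Clinic E: +45 to 45 (cap) ; 25 left.
Clinic L has room for 90 but only 25 remain, so it gets 25.
Total = 260×60 + 190×45 + 160×25 + 200×35 = 35150.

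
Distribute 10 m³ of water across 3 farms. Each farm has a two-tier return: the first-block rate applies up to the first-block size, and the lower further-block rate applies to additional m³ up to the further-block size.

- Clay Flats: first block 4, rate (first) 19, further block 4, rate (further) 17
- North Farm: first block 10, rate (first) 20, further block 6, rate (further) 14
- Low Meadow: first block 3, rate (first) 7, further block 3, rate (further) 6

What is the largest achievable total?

200

Order all 6 blocks by rate: North Farm/first 20 > Clay Flats/first 19 > Clay Flats/second 17 > North Farm/second 14 > Low Meadow/first 7 > Low Meadow/second 6.
North Farm/first (20): +10 — 0 left.
Total = 20×10 = 200.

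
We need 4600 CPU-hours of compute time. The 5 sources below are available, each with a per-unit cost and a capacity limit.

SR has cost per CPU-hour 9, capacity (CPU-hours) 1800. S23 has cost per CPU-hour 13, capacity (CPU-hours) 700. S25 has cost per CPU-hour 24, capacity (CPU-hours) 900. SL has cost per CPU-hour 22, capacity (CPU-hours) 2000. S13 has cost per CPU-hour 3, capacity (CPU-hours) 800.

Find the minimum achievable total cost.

Use sources in increasing cost order.
S13 (3): use full 800 — 3800 CPU-hours to go.
SR (9): use full 1800 — 2000 CPU-hours to go.
Take 700 from S23 at 13 — need 1300 more.
SL at 22: take 1300 of its 2000 — requirement met.
S25: unused.
Cost = 800×3 + 1800×9 + 700×13 + 1300×22 = 56300.

56300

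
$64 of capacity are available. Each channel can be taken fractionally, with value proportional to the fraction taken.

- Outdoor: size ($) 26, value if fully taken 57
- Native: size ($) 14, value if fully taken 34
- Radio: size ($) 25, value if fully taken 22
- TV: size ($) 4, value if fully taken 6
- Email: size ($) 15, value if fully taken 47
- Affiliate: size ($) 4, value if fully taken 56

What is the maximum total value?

200.88

Best value per unit of size first: Affiliate 56/4≈14, Email 47/15≈3.13, Native 34/14≈2.43, Outdoor 57/26≈2.19, TV 6/4≈1.5, Radio 22/25≈0.88.
All 4 $ of Affiliate fit (value 56) — 60 remain.
Take all of Email (15 $, value 47) — 45 $ left.
Take all of Native (14 $, value 34) — 31 $ left.
Take all of Outdoor (26 $, value 57) — 5 $ left.
Take all of TV (4 $, value 6) — 1 $ left.
Only 1 $ remain; take 1/25 of Radio for value 22×1/25 = 0.88.
Total value = 200.88.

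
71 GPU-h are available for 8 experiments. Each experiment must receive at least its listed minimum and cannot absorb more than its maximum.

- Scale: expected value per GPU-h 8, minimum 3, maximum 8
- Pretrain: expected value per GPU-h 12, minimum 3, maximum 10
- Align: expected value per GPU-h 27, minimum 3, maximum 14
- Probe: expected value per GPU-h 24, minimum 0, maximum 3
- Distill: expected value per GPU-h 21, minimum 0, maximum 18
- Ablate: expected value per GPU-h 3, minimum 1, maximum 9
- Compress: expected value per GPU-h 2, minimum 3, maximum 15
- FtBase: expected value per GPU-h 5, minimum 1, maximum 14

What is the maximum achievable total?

1091

Meeting every minimum uses 3+3+3+0+0+1+3+1 = 14 GPU-h, leaving 57.
Rank by expected value per GPU-h: Align 27 > Probe 24 > Distill 21 > Pretrain 12 > Scale 8 > FtBase 5 > Ablate 3 > Compress 2.
Align takes 11 more to reach its cap of 14 — 46 left.
Probe takes 3 more to reach its cap of 3 — 43 left.
Distill: +18 to 18 (cap) — 25 left.
Give Pretrain 7 more to hit its cap of 10 — 18 left.
Give Scale 5 more to hit its cap of 8 — 13 left.
FtBase takes 13 more to reach its cap of 14 — 0 left.
Total = 8×8 + 12×10 + 27×14 + 24×3 + 21×18 + 3×1 + 2×3 + 5×14 = 1091.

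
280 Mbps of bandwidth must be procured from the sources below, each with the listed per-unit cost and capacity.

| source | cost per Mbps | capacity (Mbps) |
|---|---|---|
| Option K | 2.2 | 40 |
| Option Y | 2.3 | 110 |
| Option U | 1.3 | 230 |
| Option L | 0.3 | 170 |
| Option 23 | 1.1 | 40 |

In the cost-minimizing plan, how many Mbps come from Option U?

70

Cheapest first:
Take 170 from Option L at 0.3 → need 110 more.
Option 23 (1.1): use full 40 → 70 Mbps to go.
Take 70 from Option U at 1.3 to finish.
Option K, Option Y: unused.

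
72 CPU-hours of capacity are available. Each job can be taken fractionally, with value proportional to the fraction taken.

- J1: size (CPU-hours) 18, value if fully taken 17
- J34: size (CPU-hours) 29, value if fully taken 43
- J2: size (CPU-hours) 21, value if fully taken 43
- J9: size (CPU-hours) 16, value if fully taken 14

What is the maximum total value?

106.5

Rank by value-to-size ratio: J2 43/21≈2.05, J34 43/29≈1.48, J1 17/18≈0.944, J9 14/16≈0.875.
J2: take in full, 21 CPU-hours for value 43 → 51 left.
All 29 CPU-hours of J34 fit (value 43) → 22 remain.
Take all of J1 (18 CPU-hours, value 17) → 4 CPU-hours left.
4 CPU-hours left: a 4/16 share of J9 gives 14×4/16 = 3.5.
Total value = 106.5.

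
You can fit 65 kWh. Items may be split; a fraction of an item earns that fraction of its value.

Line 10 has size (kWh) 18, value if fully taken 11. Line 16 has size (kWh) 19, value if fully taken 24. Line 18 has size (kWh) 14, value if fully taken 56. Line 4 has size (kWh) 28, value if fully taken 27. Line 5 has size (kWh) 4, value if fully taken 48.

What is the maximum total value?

155

Sort by value density: Line 5 48/4≈12, Line 18 56/14≈4, Line 16 24/19≈1.26, Line 4 27/28≈0.964, Line 10 11/18≈0.611.
Line 5: take in full, 4 kWh for value 48 → 61 left.
Line 18: take in full, 14 kWh for value 56 → 47 left.
Take all of Line 16 (19 kWh, value 24) → 28 kWh left.
Line 4: take in full, 28 kWh for value 27 → 0 left.
Total value = 155.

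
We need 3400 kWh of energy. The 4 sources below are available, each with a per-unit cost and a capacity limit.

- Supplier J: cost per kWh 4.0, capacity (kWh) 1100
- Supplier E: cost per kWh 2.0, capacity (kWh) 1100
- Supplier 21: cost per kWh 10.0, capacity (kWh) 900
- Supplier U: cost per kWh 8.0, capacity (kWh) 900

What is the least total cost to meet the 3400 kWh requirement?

16800

Fill from the cheapest source first.
Supplier E at 2.0: take all 1100 kWh — 2300 still needed.
Supplier J (4.0): use full 1100 — 1200 kWh to go.
Supplier U at 8.0: take all 900 kWh — 300 still needed.
Supplier 21 (10.0): take the remaining 300 — done.
Cost = 1100×2.0 + 1100×4.0 + 900×8.0 + 300×10.0 = 16800.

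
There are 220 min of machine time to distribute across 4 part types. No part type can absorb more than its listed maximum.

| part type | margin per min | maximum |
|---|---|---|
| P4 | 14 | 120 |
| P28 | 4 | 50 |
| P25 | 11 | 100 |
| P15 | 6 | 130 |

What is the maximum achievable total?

Highest margin per min first: P4 14 > P25 11 > P15 6 > P28 4.
P4: +120 to 120 (cap) — 100 left.
P25: +100 to 100 (cap) — 0 left.
Total = 14×120 + 11×100 = 2780.

2780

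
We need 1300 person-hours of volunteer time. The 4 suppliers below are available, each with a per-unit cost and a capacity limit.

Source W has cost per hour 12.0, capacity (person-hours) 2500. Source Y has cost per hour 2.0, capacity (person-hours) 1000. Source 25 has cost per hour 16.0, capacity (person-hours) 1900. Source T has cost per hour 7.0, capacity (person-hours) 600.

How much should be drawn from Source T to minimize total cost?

300

Cheapest first:
Take 1000 from Source Y at 2.0 ; need 300 more.
Take 300 from Source T at 7.0 to finish.
Source W, Source 25: unused.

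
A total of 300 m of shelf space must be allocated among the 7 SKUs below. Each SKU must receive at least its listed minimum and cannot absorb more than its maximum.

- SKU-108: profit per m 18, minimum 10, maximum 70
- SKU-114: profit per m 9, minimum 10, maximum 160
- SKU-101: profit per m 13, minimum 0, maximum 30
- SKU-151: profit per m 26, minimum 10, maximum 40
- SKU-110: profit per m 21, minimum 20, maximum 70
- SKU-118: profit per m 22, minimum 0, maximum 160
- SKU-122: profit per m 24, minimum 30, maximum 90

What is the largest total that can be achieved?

6750

Meeting every minimum uses 10+10+0+10+20+0+30 = 80 m, leaving 220.
Order the SKUs by profit per m: SKU-151 26 > SKU-122 24 > SKU-118 22 > SKU-110 21 > SKU-108 18 > SKU-101 13 > SKU-114 9.
SKU-151: +30 to 40 (cap) — 190 left.
SKU-122: +60 to 90 (cap) — 130 left.
Only 130 left; SKU-118 takes them to reach 130.
Total = 18×10 + 9×10 + 26×40 + 21×20 + 22×130 + 24×90 = 6750.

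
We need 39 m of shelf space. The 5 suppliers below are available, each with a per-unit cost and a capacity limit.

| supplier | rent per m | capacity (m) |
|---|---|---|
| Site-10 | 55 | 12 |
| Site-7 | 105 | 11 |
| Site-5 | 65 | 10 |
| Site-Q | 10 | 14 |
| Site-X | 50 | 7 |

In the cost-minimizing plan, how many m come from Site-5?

6

Cheapest first:
Site-Q (10): use full 14 — 25 m to go.
Site-X (50): use full 7 — 18 m to go.
Site-10 at 55: take all 12 m — 6 still needed.
Site-5 (65): take the remaining 6 — done.
Site-7: unused.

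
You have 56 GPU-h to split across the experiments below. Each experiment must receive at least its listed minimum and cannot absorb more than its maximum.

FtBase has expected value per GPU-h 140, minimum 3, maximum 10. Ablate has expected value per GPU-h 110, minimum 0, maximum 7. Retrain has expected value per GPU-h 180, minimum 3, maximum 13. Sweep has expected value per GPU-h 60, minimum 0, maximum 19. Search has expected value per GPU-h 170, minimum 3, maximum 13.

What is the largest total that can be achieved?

7500

Meeting every minimum uses 3+0+3+0+3 = 9 GPU-h, leaving 47.
Rank by expected value per GPU-h: Retrain 180 > Search 170 > FtBase 140 > Ablate 110 > Sweep 60.
Retrain takes 10 more to reach its cap of 13 → 37 left.
Search takes 10 more to reach its cap of 13 → 27 left.
FtBase takes 7 more to reach its cap of 10 → 20 left.
Give Ablate 7 more to hit its cap of 7 → 13 left.
Sweep has room for 19 more but only 13 remain, so it gets 13.
Total = 140×10 + 110×7 + 180×13 + 60×13 + 170×13 = 7500.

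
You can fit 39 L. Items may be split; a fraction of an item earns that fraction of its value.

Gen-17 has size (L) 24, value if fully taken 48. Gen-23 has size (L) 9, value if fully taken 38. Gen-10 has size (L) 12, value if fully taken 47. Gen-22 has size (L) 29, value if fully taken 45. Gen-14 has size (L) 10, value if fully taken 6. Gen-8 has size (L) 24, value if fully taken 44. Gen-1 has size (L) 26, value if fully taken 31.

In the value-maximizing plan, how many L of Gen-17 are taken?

Rank by value-to-size ratio: Gen-23 38/9≈4.22, Gen-10 47/12≈3.92, Gen-17 48/24≈2, Gen-8 44/24≈1.83, Gen-22 45/29≈1.55, Gen-1 31/26≈1.19, Gen-14 6/10≈0.6.
Take all of Gen-23 (9 L, value 38) — 30 L left.
All 12 L of Gen-10 fit (value 47) — 18 remain.
Fill the last 18 L with part of Gen-17: 18/24 of it earns 36.

18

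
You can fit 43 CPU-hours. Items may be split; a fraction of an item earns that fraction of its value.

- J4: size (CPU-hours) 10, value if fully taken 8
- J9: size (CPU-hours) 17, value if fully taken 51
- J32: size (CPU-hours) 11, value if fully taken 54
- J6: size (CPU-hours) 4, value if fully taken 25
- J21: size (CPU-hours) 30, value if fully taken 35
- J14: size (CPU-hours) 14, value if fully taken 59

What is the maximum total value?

Rank by value-to-size ratio: J6 25/4≈6.25, J32 54/11≈4.91, J14 59/14≈4.21, J9 51/17≈3, J21 35/30≈1.17, J4 8/10≈0.8.
J6: take in full, 4 CPU-hours for value 25 → 39 left.
J32: take in full, 11 CPU-hours for value 54 → 28 left.
Take all of J14 (14 CPU-hours, value 59) → 14 CPU-hours left.
Only 14 CPU-hours remain; take 14/17 of J9 for value 51×14/17 = 42.
Total value = 180.

180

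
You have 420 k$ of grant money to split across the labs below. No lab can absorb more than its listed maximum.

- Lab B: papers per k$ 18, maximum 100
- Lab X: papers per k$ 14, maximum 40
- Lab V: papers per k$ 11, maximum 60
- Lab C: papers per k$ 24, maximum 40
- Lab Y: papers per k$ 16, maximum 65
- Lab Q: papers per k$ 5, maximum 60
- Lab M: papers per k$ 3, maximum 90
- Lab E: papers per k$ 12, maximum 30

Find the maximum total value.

Rank by papers per k$: Lab C 24 > Lab B 18 > Lab Y 16 > Lab X 14 > Lab E 12 > Lab V 11 > Lab Q 5 > Lab M 3.
Lab C: +40 to 40 (cap) ; 380 left.
Lab B: +100 to 100 (cap) ; 280 left.
Give Lab Y 65 to hit its cap of 65 ; 215 left.
Lab X: +40 to 40 (cap) ; 175 left.
Lab E takes 30 to reach its cap of 30 ; 145 left.
Lab V: +60 to 60 (cap) ; 85 left.
Lab Q takes 60 to reach its cap of 60 ; 25 left.
Lab M has room for 90 but only 25 remain, so it gets 25.
Total = 18×100 + 14×40 + 11×60 + 24×40 + 16×65 + 5×60 + 3×25 + 12×30 = 5755.

5755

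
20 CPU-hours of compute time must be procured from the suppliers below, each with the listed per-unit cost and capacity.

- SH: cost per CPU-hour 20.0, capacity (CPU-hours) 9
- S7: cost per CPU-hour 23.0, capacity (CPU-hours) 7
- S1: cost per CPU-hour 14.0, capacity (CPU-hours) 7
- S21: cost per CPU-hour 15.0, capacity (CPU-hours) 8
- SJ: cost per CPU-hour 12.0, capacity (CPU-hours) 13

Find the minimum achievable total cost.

254

Cheapest first:
SJ at 12.0: take all 13 CPU-hours — 7 still needed.
Take 7 from S1 at 14.0 — need 0 more.
S21, SH, S7: unused.
Cost = 13×12.0 + 7×14.0 = 254.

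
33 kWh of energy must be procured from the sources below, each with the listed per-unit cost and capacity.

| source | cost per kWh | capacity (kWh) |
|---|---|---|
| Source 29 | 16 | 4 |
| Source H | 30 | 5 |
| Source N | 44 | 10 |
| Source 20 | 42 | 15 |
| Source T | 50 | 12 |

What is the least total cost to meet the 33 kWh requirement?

Fill from the cheapest source first.
Source 29 (16): use full 4 — 29 kWh to go.
Source H (30): use full 5 — 24 kWh to go.
Source 20 (42): use full 15 — 9 kWh to go.
Source N (44): take the remaining 9 — done.
Source T: unused.
Cost = 4×16 + 5×30 + 15×42 + 9×44 = 1240.

1240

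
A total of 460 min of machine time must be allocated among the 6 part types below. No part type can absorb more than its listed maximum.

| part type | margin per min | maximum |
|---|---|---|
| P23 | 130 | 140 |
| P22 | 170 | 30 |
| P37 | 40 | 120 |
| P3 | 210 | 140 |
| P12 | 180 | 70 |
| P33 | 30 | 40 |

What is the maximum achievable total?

68500

Highest margin per min first: P3 210 > P12 180 > P22 170 > P23 130 > P37 40 > P33 30.
Give P3 140 to hit its cap of 140 → 320 left.
P12: +70 to 70 (cap) → 250 left.
P22 takes 30 to reach its cap of 30 → 220 left.
P23 takes 140 to reach its cap of 140 → 80 left.
Only 80 left; P37 takes them to reach 80.
Total = 130×140 + 170×30 + 40×80 + 210×140 + 180×70 = 68500.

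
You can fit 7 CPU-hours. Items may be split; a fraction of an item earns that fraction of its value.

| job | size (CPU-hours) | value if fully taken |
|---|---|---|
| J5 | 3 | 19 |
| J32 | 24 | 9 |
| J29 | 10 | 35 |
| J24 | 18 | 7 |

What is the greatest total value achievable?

33

Best value per unit of size first: J5 19/3≈6.33, J29 35/10≈3.5, J24 7/18≈0.389, J32 9/24≈0.375.
J5: take in full, 3 CPU-hours for value 19 ; 4 left.
Fill the last 4 CPU-hours with part of J29: 4/10 of it earns 14.
Total value = 33.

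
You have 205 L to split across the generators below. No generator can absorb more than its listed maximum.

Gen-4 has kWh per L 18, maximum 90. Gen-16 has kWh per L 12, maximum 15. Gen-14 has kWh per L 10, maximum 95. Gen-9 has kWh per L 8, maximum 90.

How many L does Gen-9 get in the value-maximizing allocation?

Order the generators by kWh per L: Gen-4 18 > Gen-16 12 > Gen-14 10 > Gen-9 8.
Give Gen-4 90 to hit its cap of 90 ; 115 left.
Give Gen-16 15 to hit its cap of 15 ; 100 left.
Gen-14 takes 95 to reach its cap of 95 ; 5 left.
Gen-9 has room for 90 but only 5 remain, so it gets 5.

5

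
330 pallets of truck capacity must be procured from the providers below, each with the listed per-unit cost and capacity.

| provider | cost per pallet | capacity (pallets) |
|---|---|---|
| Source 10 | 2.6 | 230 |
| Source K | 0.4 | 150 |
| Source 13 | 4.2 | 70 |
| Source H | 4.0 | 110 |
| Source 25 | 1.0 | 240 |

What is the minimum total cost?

Use providers in increasing cost order.
Source K (0.4): use full 150 ; 180 pallets to go.
Source 25 (1.0): take the remaining 180 ; done.
Source 10, Source H, Source 13: unused.
Cost = 150×0.4 + 180×1.0 = 240.

240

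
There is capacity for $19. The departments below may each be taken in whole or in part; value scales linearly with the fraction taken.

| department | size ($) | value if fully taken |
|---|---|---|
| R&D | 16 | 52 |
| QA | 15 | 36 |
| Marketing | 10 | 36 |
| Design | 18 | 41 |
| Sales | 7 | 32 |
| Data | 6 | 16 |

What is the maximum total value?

74.5

Best value per unit of size first: Sales 32/7≈4.57, Marketing 36/10≈3.6, R&D 52/16≈3.25, Data 16/6≈2.67, QA 36/15≈2.4, Design 41/18≈2.28.
Take all of Sales (7 $, value 32) ; 12 $ left.
Marketing: take in full, 10 $ for value 36 ; 2 left.
2 $ left: a 2/16 share of R&D gives 52×2/16 = 6.5.
Total value = 74.5.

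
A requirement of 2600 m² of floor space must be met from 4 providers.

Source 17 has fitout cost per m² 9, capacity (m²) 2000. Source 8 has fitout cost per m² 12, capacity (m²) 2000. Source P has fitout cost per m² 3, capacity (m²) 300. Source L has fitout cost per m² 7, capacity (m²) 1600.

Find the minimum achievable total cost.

18400

Use providers in increasing cost order.
Source P (3): use full 300 — 2300 m² to go.
Source L at 7: take all 1600 m² — 700 still needed.
Take 700 from Source 17 at 9 to finish.
Source 8: unused.
Cost = 300×3 + 1600×7 + 700×9 = 18400.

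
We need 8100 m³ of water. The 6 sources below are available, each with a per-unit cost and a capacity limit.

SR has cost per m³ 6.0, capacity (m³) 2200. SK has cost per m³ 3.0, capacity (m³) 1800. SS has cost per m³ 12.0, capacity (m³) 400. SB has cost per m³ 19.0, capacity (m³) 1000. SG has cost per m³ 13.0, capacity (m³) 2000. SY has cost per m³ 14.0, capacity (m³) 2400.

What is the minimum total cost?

73200

Use sources in increasing cost order.
Take 1800 from SK at 3.0 → need 6300 more.
SR (6.0): use full 2200 → 4100 m³ to go.
SS at 12.0: take all 400 m³ → 3700 still needed.
Take 2000 from SG at 13.0 → need 1700 more.
SY (14.0): take the remaining 1700 → done.
SB: unused.
Cost = 1800×3.0 + 2200×6.0 + 400×12.0 + 2000×13.0 + 1700×14.0 = 73200.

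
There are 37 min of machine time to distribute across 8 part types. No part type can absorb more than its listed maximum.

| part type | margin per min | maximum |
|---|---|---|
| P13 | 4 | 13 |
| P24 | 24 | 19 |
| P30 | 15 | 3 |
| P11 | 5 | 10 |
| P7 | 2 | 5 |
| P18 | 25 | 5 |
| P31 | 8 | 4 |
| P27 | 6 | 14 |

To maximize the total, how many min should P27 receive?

Rank by margin per min: P18 25 > P24 24 > P30 15 > P31 8 > P27 6 > P11 5 > P13 4 > P7 2.
P18: +5 to 5 (cap) → 32 left.
P24: +19 to 19 (cap) → 13 left.
P30: +3 to 3 (cap) → 10 left.
P31: +4 to 4 (cap) → 6 left.
P27: +6 (room for 14) → 6. Pool exhausted.

6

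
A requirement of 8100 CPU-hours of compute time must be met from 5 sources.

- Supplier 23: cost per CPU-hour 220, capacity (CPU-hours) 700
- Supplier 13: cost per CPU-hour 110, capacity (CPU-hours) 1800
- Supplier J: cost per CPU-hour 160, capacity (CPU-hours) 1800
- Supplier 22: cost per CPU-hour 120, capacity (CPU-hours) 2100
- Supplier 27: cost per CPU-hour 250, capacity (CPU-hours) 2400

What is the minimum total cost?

1317000

Fill from the cheapest source first.
Supplier 13 (110): use full 1800 — 6300 CPU-hours to go.
Take 2100 from Supplier 22 at 120 — need 4200 more.
Take 1800 from Supplier J at 160 — need 2400 more.
Take 700 from Supplier 23 at 220 — need 1700 more.
Take 1700 from Supplier 27 at 250 to finish.
Cost = 1800×110 + 2100×120 + 1800×160 + 700×220 + 1700×250 = 1317000.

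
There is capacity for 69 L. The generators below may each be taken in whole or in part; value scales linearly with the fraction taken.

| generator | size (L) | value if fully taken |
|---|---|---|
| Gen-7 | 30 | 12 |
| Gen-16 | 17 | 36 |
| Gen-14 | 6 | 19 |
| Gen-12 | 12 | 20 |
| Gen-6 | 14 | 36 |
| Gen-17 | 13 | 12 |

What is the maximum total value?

125.8

Sort by value density: Gen-14 19/6≈3.17, Gen-6 36/14≈2.57, Gen-16 36/17≈2.12, Gen-12 20/12≈1.67, Gen-17 12/13≈0.923, Gen-7 12/30≈0.4.
Take all of Gen-14 (6 L, value 19) — 63 L left.
Take all of Gen-6 (14 L, value 36) — 49 L left.
All 17 L of Gen-16 fit (value 36) — 32 remain.
Gen-12: take in full, 12 L for value 20 — 20 left.
Take all of Gen-17 (13 L, value 12) — 7 L left.
7 L left: a 7/30 share of Gen-7 gives 12×7/30 = 2.8.
Total value = 125.8.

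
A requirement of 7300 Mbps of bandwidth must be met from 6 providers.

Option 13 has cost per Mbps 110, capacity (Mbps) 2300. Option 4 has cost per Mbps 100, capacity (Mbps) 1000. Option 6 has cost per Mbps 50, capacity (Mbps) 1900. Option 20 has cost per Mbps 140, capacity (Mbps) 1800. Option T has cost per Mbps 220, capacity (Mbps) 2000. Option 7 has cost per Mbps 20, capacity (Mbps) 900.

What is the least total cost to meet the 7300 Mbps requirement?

Use providers in increasing cost order.
Take 900 from Option 7 at 20 ; need 6400 more.
Take 1900 from Option 6 at 50 ; need 4500 more.
Option 4 (100): use full 1000 ; 3500 Mbps to go.
Take 2300 from Option 13 at 110 ; need 1200 more.
Option 20 at 140: take 1200 of its 1800 ; requirement met.
Option T: unused.
Cost = 900×20 + 1900×50 + 1000×100 + 2300×110 + 1200×140 = 634000.

634000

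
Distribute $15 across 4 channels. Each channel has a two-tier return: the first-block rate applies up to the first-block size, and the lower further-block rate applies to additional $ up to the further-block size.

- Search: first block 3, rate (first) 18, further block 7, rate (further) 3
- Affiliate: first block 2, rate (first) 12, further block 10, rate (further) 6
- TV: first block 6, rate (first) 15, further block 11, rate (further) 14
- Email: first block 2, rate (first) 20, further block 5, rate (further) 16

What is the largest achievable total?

249

Order all 8 blocks by rate: Email/tier1 20 > Search/tier1 18 > Email/tier2 16 > TV/tier1 15 > TV/tier2 14 > Affiliate/tier1 12 > Affiliate/tier2 6 > Search/tier2 3.
Fill Email tier1 block (2 at 20) → 13 left.
Search/tier1 (18): +3 → 10 left.
Email/tier2 (16): +5 → 5 left.
5 remain; put them into TV tier1 at 15.
Total = 20×2 + 18×3 + 16×5 + 15×5 = 249.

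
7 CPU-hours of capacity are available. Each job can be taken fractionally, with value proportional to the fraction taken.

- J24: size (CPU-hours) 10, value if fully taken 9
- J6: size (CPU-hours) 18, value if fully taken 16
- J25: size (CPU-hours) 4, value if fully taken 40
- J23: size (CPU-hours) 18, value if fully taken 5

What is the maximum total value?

Rank by value-to-size ratio: J25 40/4≈10, J24 9/10≈0.9, J6 16/18≈0.889, J23 5/18≈0.278.
Take all of J25 (4 CPU-hours, value 40) — 3 CPU-hours left.
Only 3 CPU-hours remain; take 3/10 of J24 for value 9×3/10 = 2.7.
Total value = 42.7.

42.7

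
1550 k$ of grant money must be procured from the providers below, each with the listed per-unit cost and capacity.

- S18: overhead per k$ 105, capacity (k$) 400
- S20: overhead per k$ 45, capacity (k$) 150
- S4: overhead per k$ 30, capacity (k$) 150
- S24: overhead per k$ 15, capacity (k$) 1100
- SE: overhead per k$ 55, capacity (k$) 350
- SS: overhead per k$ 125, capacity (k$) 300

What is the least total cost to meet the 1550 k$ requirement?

Fill from the cheapest provider first.
S24 (15): use full 1100 — 450 k$ to go.
S4 (30): use full 150 — 300 k$ to go.
S20 at 45: take all 150 k$ — 150 still needed.
SE at 55: take 150 of its 350 — requirement met.
S18, SS: unused.
Cost = 1100×15 + 150×30 + 150×45 + 150×55 = 36000.

36000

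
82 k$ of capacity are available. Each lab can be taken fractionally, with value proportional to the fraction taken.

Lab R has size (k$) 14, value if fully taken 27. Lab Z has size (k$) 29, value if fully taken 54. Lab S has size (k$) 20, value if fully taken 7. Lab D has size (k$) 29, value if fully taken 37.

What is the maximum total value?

121.5

Rank by value-to-size ratio: Lab R 27/14≈1.93, Lab Z 54/29≈1.86, Lab D 37/29≈1.28, Lab S 7/20≈0.35.
All 14 k$ of Lab R fit (value 27) ; 68 remain.
Take all of Lab Z (29 k$, value 54) ; 39 k$ left.
All 29 k$ of Lab D fit (value 37) ; 10 remain.
10 k$ left: a 10/20 share of Lab S gives 7×10/20 = 3.5.
Total value = 121.5.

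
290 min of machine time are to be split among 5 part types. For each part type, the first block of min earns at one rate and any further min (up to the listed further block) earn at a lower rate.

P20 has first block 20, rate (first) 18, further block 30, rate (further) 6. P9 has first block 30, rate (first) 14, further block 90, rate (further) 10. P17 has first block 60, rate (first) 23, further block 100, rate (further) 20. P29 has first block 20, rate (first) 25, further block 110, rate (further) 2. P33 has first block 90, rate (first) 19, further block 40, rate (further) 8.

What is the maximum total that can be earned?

Treat each block as its own option and order by rate: P29/T1 25 > P17/T1 23 > P17/T2 20 > P33/T1 19 > P20/T1 18 > P9/T1 14 > P9/T2 10 > P33/T2 8 > P20/T2 6 > P29/T2 2.
Fill P29 T1 block (20 at 25) ; 270 left.
P17/T1 (23): +60 ; 210 left.
P17 T2 at 20: fill all 100 ; 110 left.
P33 T1 at 19: fill all 90 ; 20 left.
Fill P20 T1 block (20 at 18) ; 0 left.
Total = 25×20 + 23×60 + 20×100 + 19×90 + 18×20 = 5950.

5950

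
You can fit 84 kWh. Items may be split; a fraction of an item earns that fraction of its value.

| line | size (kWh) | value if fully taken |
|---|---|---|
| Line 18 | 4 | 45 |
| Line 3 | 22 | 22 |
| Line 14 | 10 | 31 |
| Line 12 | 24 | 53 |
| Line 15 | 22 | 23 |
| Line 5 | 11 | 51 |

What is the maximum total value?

Sort by value density: Line 18 45/4≈11.2, Line 5 51/11≈4.64, Line 14 31/10≈3.1, Line 12 53/24≈2.21, Line 15 23/22≈1.05, Line 3 22/22≈1.
Take all of Line 18 (4 kWh, value 45) ; 80 kWh left.
Take all of Line 5 (11 kWh, value 51) ; 69 kWh left.
Take all of Line 14 (10 kWh, value 31) ; 59 kWh left.
Line 12: take in full, 24 kWh for value 53 ; 35 left.
All 22 kWh of Line 15 fit (value 23) ; 13 remain.
13 kWh left: a 13/22 share of Line 3 gives 22×13/22 = 13.
Total value = 216.

216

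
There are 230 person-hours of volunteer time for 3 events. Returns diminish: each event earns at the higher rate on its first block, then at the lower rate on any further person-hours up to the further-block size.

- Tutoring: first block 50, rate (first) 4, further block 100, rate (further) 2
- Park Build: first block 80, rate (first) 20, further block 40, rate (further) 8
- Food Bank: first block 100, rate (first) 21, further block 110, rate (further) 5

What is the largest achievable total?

4070

Treat each block as its own option and order by rate: Food Bank/tier1 21 > Park Build/tier1 20 > Park Build/tier2 8 > Food Bank/tier2 5 > Tutoring/tier1 4 > Tutoring/tier2 2.
Fill Food Bank tier1 block (100 at 21) — 130 left.
Park Build tier1 at 20: fill all 80 — 50 left.
Fill Park Build tier2 block (40 at 8) — 10 left.
Food Bank tier2 at 5: only 10 left, fill 10.
Total = 21×100 + 20×80 + 8×40 + 5×10 = 4070.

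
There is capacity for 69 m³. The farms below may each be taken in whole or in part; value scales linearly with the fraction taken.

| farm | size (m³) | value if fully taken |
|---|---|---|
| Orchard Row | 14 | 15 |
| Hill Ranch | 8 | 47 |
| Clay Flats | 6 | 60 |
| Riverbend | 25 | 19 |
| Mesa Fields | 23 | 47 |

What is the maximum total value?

182.68

Sort by value density: Clay Flats 60/6≈10, Hill Ranch 47/8≈5.88, Mesa Fields 47/23≈2.04, Orchard Row 15/14≈1.07, Riverbend 19/25≈0.76.
Take all of Clay Flats (6 m³, value 60) ; 63 m³ left.
All 8 m³ of Hill Ranch fit (value 47) ; 55 remain.
Mesa Fields: take in full, 23 m³ for value 47 ; 32 left.
Take all of Orchard Row (14 m³, value 15) ; 18 m³ left.
18 m³ left: a 18/25 share of Riverbend gives 19×18/25 = 13.68.
Total value = 182.68.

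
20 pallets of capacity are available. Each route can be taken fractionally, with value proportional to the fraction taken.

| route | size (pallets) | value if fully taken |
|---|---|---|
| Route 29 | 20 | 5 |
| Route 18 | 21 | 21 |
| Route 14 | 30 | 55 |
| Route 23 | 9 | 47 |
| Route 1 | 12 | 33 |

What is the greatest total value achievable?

Sort by value density: Route 23 47/9≈5.22, Route 1 33/12≈2.75, Route 14 55/30≈1.83, Route 18 21/21≈1, Route 29 5/20≈0.25.
Take all of Route 23 (9 pallets, value 47) ; 11 pallets left.
Only 11 pallets remain; take 11/12 of Route 1 for value 33×11/12 = 30.25.
Total value = 77.25.

77.25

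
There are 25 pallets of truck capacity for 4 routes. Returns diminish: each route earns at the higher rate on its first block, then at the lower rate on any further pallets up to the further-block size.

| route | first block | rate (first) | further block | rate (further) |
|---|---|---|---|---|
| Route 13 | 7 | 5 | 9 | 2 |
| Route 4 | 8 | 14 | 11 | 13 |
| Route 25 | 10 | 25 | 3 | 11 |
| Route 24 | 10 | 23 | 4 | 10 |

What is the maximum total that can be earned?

Order all 8 blocks by rate: Route 25/tier1 25 > Route 24/tier1 23 > Route 4/tier1 14 > Route 4/tier2 13 > Route 25/tier2 11 > Route 24/tier2 10 > Route 13/tier1 5 > Route 13/tier2 2.
Route 25/tier1 (25): +10 → 15 left.
Route 24/tier1 (23): +10 → 5 left.
Route 4/tier1: +5 of 8 at 14; pool empty.
Total = 25×10 + 23×10 + 14×5 = 550.

550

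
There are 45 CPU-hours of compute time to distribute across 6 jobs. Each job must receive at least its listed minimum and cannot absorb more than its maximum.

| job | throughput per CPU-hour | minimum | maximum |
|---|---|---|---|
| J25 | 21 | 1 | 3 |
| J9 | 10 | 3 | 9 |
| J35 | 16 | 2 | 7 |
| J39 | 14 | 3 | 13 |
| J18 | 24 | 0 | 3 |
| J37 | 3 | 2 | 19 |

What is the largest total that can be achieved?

Meeting every minimum uses 1+3+2+3+0+2 = 11 CPU-hours, leaving 34.
Highest throughput per CPU-hour first: J18 24 > J25 21 > J35 16 > J39 14 > J9 10 > J37 3.
J18 takes 3 more to reach its cap of 3 → 31 left.
Give J25 2 more to hit its cap of 3 → 29 left.
J35 takes 5 more to reach its cap of 7 → 24 left.
J39 takes 10 more to reach its cap of 13 → 14 left.
J9: +6 to 9 (cap) → 8 left.
Only 8 left; J37 takes them to reach 10.
Total = 21×3 + 10×9 + 16×7 + 14×13 + 24×3 + 3×10 = 549.

549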